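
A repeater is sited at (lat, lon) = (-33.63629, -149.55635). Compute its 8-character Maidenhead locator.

BF56fi37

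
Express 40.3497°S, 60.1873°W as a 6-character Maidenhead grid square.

Offset from 180°W / 90°S: lon 119.8127°, lat 49.6503°.
Field: lon ⌊119.8127/20⌋ = 5 → F; lat ⌊49.6503/10⌋ = 4 → E.
Square: lon ⌊19.8127/2⌋ = 9; lat ⌊9.6503/1⌋ = 9.
Subsquare: lon ⌊1.8127/0.0833333⌋ = 21 → v; lat ⌊0.6503/0.0416667⌋ = 15 → p.

FE99vp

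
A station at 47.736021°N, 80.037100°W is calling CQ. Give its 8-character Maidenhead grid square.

Offset from 180°W / 90°S: lon 99.96290°, lat 137.73602°.
Field: 99.96290/20 → 4 → E, 137.73602/10 → 13 → N; chars EN.
Square: 19.96290/2 → 9, 7.73602/1 → 7; chars 97.
Subsquare: 1.96290/0.0833333 → 23 → x, 0.73602/0.0416667 → 17 → r; chars xr.
Extended square: 0.04623/0.00833333 → 5, 0.02769/0.00416667 → 6; chars 56.

EN97xr56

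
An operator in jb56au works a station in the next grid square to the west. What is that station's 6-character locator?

JB46xu

Longitude subsquare a = 0; −1 → -1, wraps to 23 = x, carry into square.
Longitude square 5; −1 → 4.
The latitude characters are unchanged.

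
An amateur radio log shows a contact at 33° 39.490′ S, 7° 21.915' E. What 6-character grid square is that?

JF36qi

Offset from 180°W / 90°S: lon 187.3653°, lat 56.3418°.
Field (20°×10°, letters A–R): 187.3653/20 → 9 → J, 56.3418/10 → 5 → F; chars JF.
Square (2°×1°, digits 0–9): 7.3653/2 → 3, 6.3418/1 → 6; chars 36.
Subsquare (5′×2.5′, letters a–x): 1.3653/0.0833333 → 16 → q, 0.3418/0.0416667 → 8 → i; chars qi.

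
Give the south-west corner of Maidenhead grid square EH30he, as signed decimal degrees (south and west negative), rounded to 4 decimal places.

-19.8333, -93.4167

Field E=4, H=7: +4·20° lon, +7·10° lat → SW at lon -100°, lat -20°.
Square 3, 0: +3·2° lon, +0·1° lat → SW at lon -94°, lat -20°.
Subsquare h=7, e=4: +7·0.0833333° lon, +4·0.0416667° lat → SW at lon -93.4167°, lat -19.8333°.
latitude -19.8333, longitude -93.4167.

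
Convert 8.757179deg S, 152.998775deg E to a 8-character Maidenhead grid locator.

QI61lf98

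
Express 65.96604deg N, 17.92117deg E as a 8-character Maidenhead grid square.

Shift to the Maidenhead origin (180°W, 90°S): lon 197.92117, lat 155.96604.
Field: lon ⌊197.92117/20⌋ = 9 → J; lat ⌊155.96604/10⌋ = 15 → P.
Square: lon ⌊17.92117/2⌋ = 8; lat ⌊5.96604/1⌋ = 5.
Subsquare: lon ⌊1.92117/0.0833333⌋ = 23 → x; lat ⌊0.96604/0.0416667⌋ = 23 → x.
Extended square: lon ⌊0.00450/0.00833333⌋ = 0; lat ⌊0.00771/0.00416667⌋ = 1.

JP85xx01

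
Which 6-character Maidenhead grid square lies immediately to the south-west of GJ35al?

GJ25xk

Longitude subsquare a = 0; −1 → -1, wraps to 23 = x, carry into square.
Longitude square 3; −1 → 2.
Latitude subsquare l = 11; −1 → 10 = k.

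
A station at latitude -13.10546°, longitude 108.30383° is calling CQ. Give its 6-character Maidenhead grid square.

OH46dv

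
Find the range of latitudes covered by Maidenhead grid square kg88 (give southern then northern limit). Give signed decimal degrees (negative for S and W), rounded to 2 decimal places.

Field K=10, G=6: +10·20° lon, +6·10° lat → SW at lon 20°, lat -30°.
Square 8, 8: +8·2° lon, +8·1° lat → SW at lon 36°, lat -22°.
Cell spans 2° lon × 1° lat.
south -22.00, north -21.00.

-22.00, -21.00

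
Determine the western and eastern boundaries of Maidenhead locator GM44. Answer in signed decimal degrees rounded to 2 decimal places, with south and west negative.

-52.00, -50.00

Field G=6, M=12: +6·20° lon, +12·10° lat → SW at lon -60°, lat 30°.
Square 4, 4: +4·2° lon, +4·1° lat → SW at lon -52°, lat 34°.
Cell spans 2° lon × 1° lat.
west -52.00, east -50.00.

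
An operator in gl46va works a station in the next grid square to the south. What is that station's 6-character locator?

Latitude subsquare a = 0; −1 → -1, wraps to 23 = x, carry into square.
Latitude square 6; −1 → 5.
The longitude characters are unchanged.

GL45vx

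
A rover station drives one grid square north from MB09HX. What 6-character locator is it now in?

MC00ha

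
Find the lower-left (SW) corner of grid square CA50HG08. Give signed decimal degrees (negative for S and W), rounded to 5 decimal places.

-89.71667, -129.41667

Field C=2, A=0: +2·20° lon, +0·10° lat → SW at lon -140°, lat -90°.
Square 5, 0: +5·2° lon, +0·1° lat → SW at lon -130°, lat -90°.
Subsquare h=7, g=6: +7·0.0833333° lon, +6·0.0416667° lat → SW at lon -129.417°, lat -89.75°.
Extended square 0, 8: +0·0.00833333° lon, +8·0.00416667° lat → SW at lon -129.417°, lat -89.7167°.
latitude -89.71667, longitude -129.41667.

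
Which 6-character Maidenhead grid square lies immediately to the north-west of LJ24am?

Longitude subsquare a = 0; −1 → -1, wraps to 23 = x, carry into square.
Longitude square 2; −1 → 1.
Latitude subsquare m = 12; +1 → 13 = n.

LJ14xn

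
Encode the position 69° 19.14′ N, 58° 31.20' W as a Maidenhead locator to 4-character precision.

Offset from 180°W / 90°S: lon 121.48°, lat 159.32°.
Field: lon ⌊121.48/20⌋ = 6 → G; lat ⌊159.32/10⌋ = 15 → P.
Square: lon ⌊1.48/2⌋ = 0; lat ⌊9.32/1⌋ = 9.

GP09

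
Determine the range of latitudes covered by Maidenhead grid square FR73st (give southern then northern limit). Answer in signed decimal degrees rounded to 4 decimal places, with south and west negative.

Field F=5, R=17: +5·20° lon, +17·10° lat → SW at lon -80°, lat 80°.
Square 7, 3: +7·2° lon, +3·1° lat → SW at lon -66°, lat 83°.
Subsquare s=18, t=19: +18·0.0833333° lon, +19·0.0416667° lat → SW at lon -64.5°, lat 83.7917°.
Cell spans 0.0833333° lon × 0.0416667° lat.
south 83.7917, north 83.8333.

83.7917, 83.8333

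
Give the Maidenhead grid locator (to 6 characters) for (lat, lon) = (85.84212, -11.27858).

IR45iu

Shift to the Maidenhead origin (180°W, 90°S): lon 168.7214, lat 175.8421.
Field (20°×10°, letters A–R): lon ⌊168.7214/20⌋ = 8 → I; lat ⌊175.8421/10⌋ = 17 → R.
Square (2°×1°, digits 0–9): lon ⌊8.7214/2⌋ = 4; lat ⌊5.8421/1⌋ = 5.
Subsquare (5′×2.5′, letters a–x): lon ⌊0.7214/0.0833333⌋ = 8 → i; lat ⌊0.8421/0.0416667⌋ = 20 → u.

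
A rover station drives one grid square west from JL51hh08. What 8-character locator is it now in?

JL51gh98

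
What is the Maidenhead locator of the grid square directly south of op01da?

OP00dx

Latitude subsquare a = 0; −1 → -1, wraps to 23 = x, carry into square.
Latitude square 1; −1 → 0.
The longitude characters are unchanged.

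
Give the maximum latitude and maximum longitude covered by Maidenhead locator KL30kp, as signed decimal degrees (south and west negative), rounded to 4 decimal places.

Field K=10, L=11: +10·20° lon, +11·10° lat → SW at lon 20°, lat 20°.
Square 3, 0: +3·2° lon, +0·1° lat → SW at lon 26°, lat 20°.
Subsquare k=10, p=15: +10·0.0833333° lon, +15·0.0416667° lat → SW at lon 26.8333°, lat 20.625°.
Cell spans 0.0833333° lon × 0.0416667° lat. NE corner is SW corner plus one full cell.
latitude 20.6667, longitude 26.9167.

20.6667, 26.9167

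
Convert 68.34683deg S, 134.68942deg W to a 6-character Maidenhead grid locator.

CC21pp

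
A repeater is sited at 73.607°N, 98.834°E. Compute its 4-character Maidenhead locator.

Offset from 180°W / 90°S: lon 278.83°, lat 163.61°.
Field: lon ⌊278.83/20⌋ = 13 → N; lat ⌊163.61/10⌋ = 16 → Q.
Square: lon ⌊18.83/2⌋ = 9; lat ⌊3.61/1⌋ = 3.

NQ93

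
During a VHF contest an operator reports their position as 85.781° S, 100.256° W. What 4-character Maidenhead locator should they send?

DA94

Shift to the Maidenhead origin (180°W, 90°S): lon 79.74, lat 4.22.
Field (20°×10°, letters A–R): 79.74/20 → 3 → D, 4.22/10 → 0 → A; chars DA.
Square (2°×1°, digits 0–9): 19.74/2 → 9, 4.22/1 → 4; chars 94.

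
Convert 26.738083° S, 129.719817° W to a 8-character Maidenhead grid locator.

Offset from 180°W / 90°S: lon 50.28018°, lat 63.26192°.
Field (20°×10°, letters A–R): lon ⌊50.28018/20⌋ = 2 → C; lat ⌊63.26192/10⌋ = 6 → G.
Square (2°×1°, digits 0–9): lon ⌊10.28018/2⌋ = 5; lat ⌊3.26192/1⌋ = 3.
Subsquare (5′×2.5′, letters a–x): lon ⌊0.28018/0.0833333⌋ = 3 → d; lat ⌊0.26192/0.0416667⌋ = 6 → g.
Extended square (30″×15″, digits 0–9): lon ⌊0.03018/0.00833333⌋ = 3; lat ⌊0.01192/0.00416667⌋ = 2.

CG53dg32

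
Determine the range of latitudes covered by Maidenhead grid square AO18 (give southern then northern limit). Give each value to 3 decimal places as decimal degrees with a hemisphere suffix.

Field A=0, O=14: +0·20° lon, +14·10° lat → SW at lon -180°, lat 50°.
Square 1, 8: +1·2° lon, +8·1° lat → SW at lon -178°, lat 58°.
Cell spans 2° lon × 1° lat.
south 58.000° N, north 59.000° N.

58.000° N, 59.000° N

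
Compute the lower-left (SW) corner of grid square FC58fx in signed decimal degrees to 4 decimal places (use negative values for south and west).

-61.0417, -69.5833

Field F=5, C=2: +5·20° lon, +2·10° lat → SW at lon -80°, lat -70°.
Square 5, 8: +5·2° lon, +8·1° lat → SW at lon -70°, lat -62°.
Subsquare f=5, x=23: +5·0.0833333° lon, +23·0.0416667° lat → SW at lon -69.5833°, lat -61.0417°.
latitude -61.0417, longitude -69.5833.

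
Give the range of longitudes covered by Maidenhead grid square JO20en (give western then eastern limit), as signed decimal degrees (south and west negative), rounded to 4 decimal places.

4.3333, 4.4167

Field J=9, O=14: +9·20° lon, +14·10° lat → SW at lon 0°, lat 50°.
Square 2, 0: +2·2° lon, +0·1° lat → SW at lon 4°, lat 50°.
Subsquare e=4, n=13: +4·0.0833333° lon, +13·0.0416667° lat → SW at lon 4.33333°, lat 50.5417°.
Cell spans 0.0833333° lon × 0.0416667° lat.
west 4.3333, east 4.4167.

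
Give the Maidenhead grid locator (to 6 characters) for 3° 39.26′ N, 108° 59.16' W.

DJ53mp

Add 180° to longitude and 90° to latitude: 71.0140, 93.6543.
Field (20°×10°, letters A–R): 71.0140/20 → 3 → D, 93.6543/10 → 9 → J; chars DJ.
Square (2°×1°, digits 0–9): 11.0140/2 → 5, 3.6543/1 → 3; chars 53.
Subsquare (5′×2.5′, letters a–x): 1.0140/0.0833333 → 12 → m, 0.6543/0.0416667 → 15 → p; chars mp.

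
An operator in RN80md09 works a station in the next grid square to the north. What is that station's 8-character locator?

RN80me00

Latitude extended square 9; +1 → 10, wraps to 0, carry into subsquare.
Latitude subsquare d = 3; +1 → 4 = e.
The longitude characters are unchanged.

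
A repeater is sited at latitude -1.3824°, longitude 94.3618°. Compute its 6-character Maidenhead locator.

Offset from 180°W / 90°S: lon 274.3618°, lat 88.6176°.
Field: lon ⌊274.3618/20⌋ = 13 → N; lat ⌊88.6176/10⌋ = 8 → I.
Square: lon ⌊14.3618/2⌋ = 7; lat ⌊8.6176/1⌋ = 8.
Subsquare: lon ⌊0.3618/0.0833333⌋ = 4 → e; lat ⌊0.6176/0.0416667⌋ = 14 → o.

NI78eo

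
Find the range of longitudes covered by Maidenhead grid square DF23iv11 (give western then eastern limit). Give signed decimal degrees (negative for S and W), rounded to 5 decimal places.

-115.32500, -115.31667

Field D=3, F=5: +3·20° lon, +5·10° lat → SW at lon -120°, lat -40°.
Square 2, 3: +2·2° lon, +3·1° lat → SW at lon -116°, lat -37°.
Subsquare i=8, v=21: +8·0.0833333° lon, +21·0.0416667° lat → SW at lon -115.333°, lat -36.125°.
Extended square 1, 1: +1·0.00833333° lon, +1·0.00416667° lat → SW at lon -115.325°, lat -36.1208°.
Cell spans 0.00833333° lon × 0.00416667° lat.
west -115.32500, east -115.31667.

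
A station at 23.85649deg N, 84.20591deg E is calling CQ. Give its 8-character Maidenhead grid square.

NL23cu45

Add 180° to longitude and 90° to latitude: 264.20591, 113.85649.
Field (20°×10°, letters A–R): lon ⌊264.20591/20⌋ = 13 → N; lat ⌊113.85649/10⌋ = 11 → L.
Square (2°×1°, digits 0–9): lon ⌊4.20591/2⌋ = 2; lat ⌊3.85649/1⌋ = 3.
Subsquare (5′×2.5′, letters a–x): lon ⌊0.20591/0.0833333⌋ = 2 → c; lat ⌊0.85649/0.0416667⌋ = 20 → u.
Extended square (30″×15″, digits 0–9): lon ⌊0.03924/0.00833333⌋ = 4; lat ⌊0.02316/0.00416667⌋ = 5.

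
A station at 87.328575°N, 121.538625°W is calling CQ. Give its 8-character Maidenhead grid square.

Shift to the Maidenhead origin (180°W, 90°S): lon 58.46138, lat 177.32858.
Field (20°×10°, letters A–R): 58.46138/20 → 2 → C, 177.32858/10 → 17 → R; chars CR.
Square (2°×1°, digits 0–9): 18.46138/2 → 9, 7.32858/1 → 7; chars 97.
Subsquare (5′×2.5′, letters a–x): 0.46138/0.0833333 → 5 → f, 0.32858/0.0416667 → 7 → h; chars fh.
Extended square (30″×15″, digits 0–9): 0.04471/0.00833333 → 5, 0.03691/0.00416667 → 8; chars 58.

CR97fh58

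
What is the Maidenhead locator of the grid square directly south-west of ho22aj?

HO12xi

Longitude subsquare a = 0; −1 → -1, wraps to 23 = x, carry into square.
Longitude square 2; −1 → 1.
Latitude subsquare j = 9; −1 → 8 = i.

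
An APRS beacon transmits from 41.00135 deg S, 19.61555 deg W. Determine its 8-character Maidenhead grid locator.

Shift to the Maidenhead origin (180°W, 90°S): lon 160.38445, lat 48.99865.
Field: 160.38445/20 → 8 → I, 48.99865/10 → 4 → E; chars IE.
Square: 0.38445/2 → 0, 8.99865/1 → 8; chars 08.
Subsquare: 0.38445/0.0833333 → 4 → e, 0.99865/0.0416667 → 23 → x; chars ex.
Extended square: 0.05112/0.00833333 → 6, 0.04032/0.00416667 → 9; chars 69.

IE08ex69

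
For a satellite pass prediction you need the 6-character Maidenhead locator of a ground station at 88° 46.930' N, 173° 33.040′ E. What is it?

Shift to the Maidenhead origin (180°W, 90°S): lon 353.5507, lat 178.7822.
Field: 353.5507/20 → 17 → R, 178.7822/10 → 17 → R; chars RR.
Square: 13.5507/2 → 6, 8.7822/1 → 8; chars 68.
Subsquare: 1.5507/0.0833333 → 18 → s, 0.7822/0.0416667 → 18 → s; chars ss.

RR68ss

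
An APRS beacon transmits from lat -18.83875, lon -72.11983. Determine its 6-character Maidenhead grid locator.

Offset from 180°W / 90°S: lon 107.8802°, lat 71.1612°.
Field: 107.8802/20 → 5 → F, 71.1612/10 → 7 → H; chars FH.
Square: 7.8802/2 → 3, 1.1612/1 → 1; chars 31.
Subsquare: 1.8802/0.0833333 → 22 → w, 0.1612/0.0416667 → 3 → d; chars wd.

FH31wd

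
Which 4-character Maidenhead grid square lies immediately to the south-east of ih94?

JH03

Longitude square 9; +1 → 10, wraps to 0, carry into field.
Longitude field I = 8; +1 → 9 = J.
Latitude square 4; −1 → 3.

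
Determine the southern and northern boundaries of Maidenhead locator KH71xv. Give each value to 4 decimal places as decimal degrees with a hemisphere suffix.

Field K=10, H=7: +10·20° lon, +7·10° lat → SW at lon 20°, lat -20°.
Square 7, 1: +7·2° lon, +1·1° lat → SW at lon 34°, lat -19°.
Subsquare x=23, v=21: +23·0.0833333° lon, +21·0.0416667° lat → SW at lon 35.9167°, lat -18.125°.
Cell spans 0.0833333° lon × 0.0416667° lat.
south 18.1250° S, north 18.0833° S.

18.1250° S, 18.0833° S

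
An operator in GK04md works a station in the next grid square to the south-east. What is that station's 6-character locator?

Longitude subsquare m = 12; +1 → 13 = n.
Latitude subsquare d = 3; −1 → 2 = c.

GK04nc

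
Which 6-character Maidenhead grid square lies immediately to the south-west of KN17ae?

KN07xd

Longitude subsquare a = 0; −1 → -1, wraps to 23 = x, carry into square.
Longitude square 1; −1 → 0.
Latitude subsquare e = 4; −1 → 3 = d.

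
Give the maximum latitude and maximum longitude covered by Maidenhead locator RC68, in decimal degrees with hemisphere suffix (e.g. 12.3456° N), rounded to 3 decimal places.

61.000° S, 174.000° E

Field R=17, C=2: +17·20° lon, +2·10° lat → SW at lon 160°, lat -70°.
Square 6, 8: +6·2° lon, +8·1° lat → SW at lon 172°, lat -62°.
Cell spans 2° lon × 1° lat. NE corner is SW corner plus one full cell.
latitude 61.000° S, longitude 174.000° E.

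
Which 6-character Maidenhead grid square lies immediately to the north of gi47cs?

Latitude subsquare s = 18; +1 → 19 = t.
The longitude characters are unchanged.

GI47ct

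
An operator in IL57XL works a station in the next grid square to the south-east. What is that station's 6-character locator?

Longitude subsquare x = 23; +1 → 24, wraps to 0 = a, carry into square.
Longitude square 5; +1 → 6.
Latitude subsquare l = 11; −1 → 10 = k.

IL67ak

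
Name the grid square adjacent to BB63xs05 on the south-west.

BB63ws94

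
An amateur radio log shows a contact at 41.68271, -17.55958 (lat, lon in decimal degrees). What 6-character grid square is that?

IN11fq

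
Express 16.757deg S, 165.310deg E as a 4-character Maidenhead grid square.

RH23

Add 180° to longitude and 90° to latitude: 345.31, 73.24.
Field (20°×10°, letters A–R): 345.31/20 → 17 → R, 73.24/10 → 7 → H; chars RH.
Square (2°×1°, digits 0–9): 5.31/2 → 2, 3.24/1 → 3; chars 23.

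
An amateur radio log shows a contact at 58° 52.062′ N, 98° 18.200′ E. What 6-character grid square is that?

NO98du

Add 180° to longitude and 90° to latitude: 278.3033, 148.8677.
Field (20°×10°, letters A–R): lon ⌊278.3033/20⌋ = 13 → N; lat ⌊148.8677/10⌋ = 14 → O.
Square (2°×1°, digits 0–9): lon ⌊18.3033/2⌋ = 9; lat ⌊8.8677/1⌋ = 8.
Subsquare (5′×2.5′, letters a–x): lon ⌊0.3033/0.0833333⌋ = 3 → d; lat ⌊0.8677/0.0416667⌋ = 20 → u.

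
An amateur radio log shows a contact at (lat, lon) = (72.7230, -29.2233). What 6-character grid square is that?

HQ52jr

Offset from 180°W / 90°S: lon 150.7767°, lat 162.7230°.
Field: 150.7767/20 → 7 → H, 162.7230/10 → 16 → Q; chars HQ.
Square: 10.7767/2 → 5, 2.7230/1 → 2; chars 52.
Subsquare: 0.7767/0.0833333 → 9 → j, 0.7230/0.0416667 → 17 → r; chars jr.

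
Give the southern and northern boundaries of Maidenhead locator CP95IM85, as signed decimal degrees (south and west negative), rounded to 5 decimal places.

Field C=2, P=15: +2·20° lon, +15·10° lat → SW at lon -140°, lat 60°.
Square 9, 5: +9·2° lon, +5·1° lat → SW at lon -122°, lat 65°.
Subsquare i=8, m=12: +8·0.0833333° lon, +12·0.0416667° lat → SW at lon -121.333°, lat 65.5°.
Extended square 8, 5: +8·0.00833333° lon, +5·0.00416667° lat → SW at lon -121.267°, lat 65.5208°.
Cell spans 0.00833333° lon × 0.00416667° lat.
south 65.52083, north 65.52500.

65.52083, 65.52500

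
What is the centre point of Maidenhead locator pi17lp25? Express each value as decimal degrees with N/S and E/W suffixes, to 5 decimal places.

2.35208° S, 122.93750° E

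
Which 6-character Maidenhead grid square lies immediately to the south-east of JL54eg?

JL54ff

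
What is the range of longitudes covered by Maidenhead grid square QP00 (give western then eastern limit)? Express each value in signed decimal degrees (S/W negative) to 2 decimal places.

140.00, 142.00

Field Q=16, P=15: +16·20° lon, +15·10° lat → SW at lon 140°, lat 60°.
Square 0, 0: +0·2° lon, +0·1° lat → SW at lon 140°, lat 60°.
Cell spans 2° lon × 1° lat.
west 140.00, east 142.00.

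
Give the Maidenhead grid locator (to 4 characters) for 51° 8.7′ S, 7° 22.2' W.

ID68

Shift to the Maidenhead origin (180°W, 90°S): lon 172.63, lat 38.85.
Field: 172.63/20 → 8 → I, 38.85/10 → 3 → D; chars ID.
Square: 12.63/2 → 6, 8.85/1 → 8; chars 68.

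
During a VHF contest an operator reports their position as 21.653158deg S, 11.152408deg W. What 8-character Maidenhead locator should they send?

Shift to the Maidenhead origin (180°W, 90°S): lon 168.84759, lat 68.34684.
Field: lon ⌊168.84759/20⌋ = 8 → I; lat ⌊68.34684/10⌋ = 6 → G.
Square: lon ⌊8.84759/2⌋ = 4; lat ⌊8.34684/1⌋ = 8.
Subsquare: lon ⌊0.84759/0.0833333⌋ = 10 → k; lat ⌊0.34684/0.0416667⌋ = 8 → i.
Extended square: lon ⌊0.01426/0.00833333⌋ = 1; lat ⌊0.01351/0.00416667⌋ = 3.

IG48ki13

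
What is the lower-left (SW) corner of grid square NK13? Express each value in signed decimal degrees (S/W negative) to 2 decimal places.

Field N=13, K=10: +13·20° lon, +10·10° lat → SW at lon 80°, lat 10°.
Square 1, 3: +1·2° lon, +3·1° lat → SW at lon 82°, lat 13°.
latitude 13.00, longitude 82.00.

13.00, 82.00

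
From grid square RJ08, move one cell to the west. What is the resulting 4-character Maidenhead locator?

Longitude square 0; −1 → -1, wraps to 9, carry into field.
Longitude field R = 17; −1 → 16 = Q.
The latitude characters are unchanged.

QJ98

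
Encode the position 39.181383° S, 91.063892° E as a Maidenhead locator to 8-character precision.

Offset from 180°W / 90°S: lon 271.06389°, lat 50.81862°.
Field: lon ⌊271.06389/20⌋ = 13 → N; lat ⌊50.81862/10⌋ = 5 → F.
Square: lon ⌊11.06389/2⌋ = 5; lat ⌊0.81862/1⌋ = 0.
Subsquare: lon ⌊1.06389/0.0833333⌋ = 12 → m; lat ⌊0.81862/0.0416667⌋ = 19 → t.
Extended square: lon ⌊0.06389/0.00833333⌋ = 7; lat ⌊0.02695/0.00416667⌋ = 6.

NF50mt76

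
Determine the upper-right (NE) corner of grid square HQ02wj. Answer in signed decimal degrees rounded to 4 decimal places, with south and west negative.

72.4167, -38.0833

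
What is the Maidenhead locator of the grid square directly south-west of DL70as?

Longitude subsquare a = 0; −1 → -1, wraps to 23 = x, carry into square.
Longitude square 7; −1 → 6.
Latitude subsquare s = 18; −1 → 17 = r.

DL60xr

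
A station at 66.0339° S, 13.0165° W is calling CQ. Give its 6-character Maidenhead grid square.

Add 180° to longitude and 90° to latitude: 166.9835, 23.9661.
Field: lon ⌊166.9835/20⌋ = 8 → I; lat ⌊23.9661/10⌋ = 2 → C.
Square: lon ⌊6.9835/2⌋ = 3; lat ⌊3.9661/1⌋ = 3.
Subsquare: lon ⌊0.9835/0.0833333⌋ = 11 → l; lat ⌊0.9661/0.0416667⌋ = 23 → x.

IC33lx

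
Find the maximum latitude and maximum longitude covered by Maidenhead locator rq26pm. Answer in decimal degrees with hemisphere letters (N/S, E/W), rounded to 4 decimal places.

Field R=17, Q=16: +17·20° lon, +16·10° lat → SW at lon 160°, lat 70°.
Square 2, 6: +2·2° lon, +6·1° lat → SW at lon 164°, lat 76°.
Subsquare p=15, m=12: +15·0.0833333° lon, +12·0.0416667° lat → SW at lon 165.25°, lat 76.5°.
Cell spans 0.0833333° lon × 0.0416667° lat. NE corner is SW corner plus one full cell.
latitude 76.5417° N, longitude 165.3333° E.

76.5417° N, 165.3333° E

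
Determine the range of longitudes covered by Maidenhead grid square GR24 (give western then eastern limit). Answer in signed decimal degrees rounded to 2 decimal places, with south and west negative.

-56.00, -54.00

Field G=6, R=17: +6·20° lon, +17·10° lat → SW at lon -60°, lat 80°.
Square 2, 4: +2·2° lon, +4·1° lat → SW at lon -56°, lat 84°.
Cell spans 2° lon × 1° lat.
west -56.00, east -54.00.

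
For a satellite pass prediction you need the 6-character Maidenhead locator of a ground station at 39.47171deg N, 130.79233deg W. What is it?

Shift to the Maidenhead origin (180°W, 90°S): lon 49.2077, lat 129.4717.
Field: lon ⌊49.2077/20⌋ = 2 → C; lat ⌊129.4717/10⌋ = 12 → M.
Square: lon ⌊9.2077/2⌋ = 4; lat ⌊9.4717/1⌋ = 9.
Subsquare: lon ⌊1.2077/0.0833333⌋ = 14 → o; lat ⌊0.4717/0.0416667⌋ = 11 → l.

CM49ol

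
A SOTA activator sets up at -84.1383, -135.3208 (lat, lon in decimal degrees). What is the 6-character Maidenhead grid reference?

CA25iu

Shift to the Maidenhead origin (180°W, 90°S): lon 44.6792, lat 5.8617.
Field: lon ⌊44.6792/20⌋ = 2 → C; lat ⌊5.8617/10⌋ = 0 → A.
Square: lon ⌊4.6792/2⌋ = 2; lat ⌊5.8617/1⌋ = 5.
Subsquare: lon ⌊0.6792/0.0833333⌋ = 8 → i; lat ⌊0.8617/0.0416667⌋ = 20 → u.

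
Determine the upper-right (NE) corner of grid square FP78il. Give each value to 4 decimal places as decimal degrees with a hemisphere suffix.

Field F=5, P=15: +5·20° lon, +15·10° lat → SW at lon -80°, lat 60°.
Square 7, 8: +7·2° lon, +8·1° lat → SW at lon -66°, lat 68°.
Subsquare i=8, l=11: +8·0.0833333° lon, +11·0.0416667° lat → SW at lon -65.3333°, lat 68.4583°.
Cell spans 0.0833333° lon × 0.0416667° lat. NE corner is SW corner plus one full cell.
latitude 68.5000° N, longitude 65.2500° W.

68.5000° N, 65.2500° W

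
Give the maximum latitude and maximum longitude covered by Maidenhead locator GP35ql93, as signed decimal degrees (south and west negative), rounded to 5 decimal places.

Field G=6, P=15: +6·20° lon, +15·10° lat → SW at lon -60°, lat 60°.
Square 3, 5: +3·2° lon, +5·1° lat → SW at lon -54°, lat 65°.
Subsquare q=16, l=11: +16·0.0833333° lon, +11·0.0416667° lat → SW at lon -52.6667°, lat 65.4583°.
Extended square 9, 3: +9·0.00833333° lon, +3·0.00416667° lat → SW at lon -52.5917°, lat 65.4708°.
Cell spans 0.00833333° lon × 0.00416667° lat. NE corner is SW corner plus one full cell.
latitude 65.47500, longitude -52.58333.

65.47500, -52.58333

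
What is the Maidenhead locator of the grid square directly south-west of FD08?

ED97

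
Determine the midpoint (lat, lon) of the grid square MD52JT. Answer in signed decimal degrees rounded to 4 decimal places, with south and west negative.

Field M=12, D=3: +12·20° lon, +3·10° lat → SW at lon 60°, lat -60°.
Square 5, 2: +5·2° lon, +2·1° lat → SW at lon 70°, lat -58°.
Subsquare j=9, t=19: +9·0.0833333° lon, +19·0.0416667° lat → SW at lon 70.75°, lat -57.2083°.
Cell spans 0.0833333° lon × 0.0416667° lat. Centre is SW corner plus half of each.
latitude -57.1875, longitude 70.7917.

-57.1875, 70.7917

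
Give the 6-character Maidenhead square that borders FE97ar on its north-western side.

FE87xs

Longitude subsquare a = 0; −1 → -1, wraps to 23 = x, carry into square.
Longitude square 9; −1 → 8.
Latitude subsquare r = 17; +1 → 18 = s.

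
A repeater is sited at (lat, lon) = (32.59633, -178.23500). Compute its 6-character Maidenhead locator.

Add 180° to longitude and 90° to latitude: 1.7650, 122.5963.
Field: 1.7650/20 → 0 → A, 122.5963/10 → 12 → M; chars AM.
Square: 1.7650/2 → 0, 2.5963/1 → 2; chars 02.
Subsquare: 1.7650/0.0833333 → 21 → v, 0.5963/0.0416667 → 14 → o; chars vo.

AM02vo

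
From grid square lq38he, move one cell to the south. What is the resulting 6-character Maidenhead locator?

Latitude subsquare e = 4; −1 → 3 = d.
The longitude characters are unchanged.

LQ38hd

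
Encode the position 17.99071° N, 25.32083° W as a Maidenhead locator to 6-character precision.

HK77ix

Offset from 180°W / 90°S: lon 154.6792°, lat 107.9907°.
Field: 154.6792/20 → 7 → H, 107.9907/10 → 10 → K; chars HK.
Square: 14.6792/2 → 7, 7.9907/1 → 7; chars 77.
Subsquare: 0.6792/0.0833333 → 8 → i, 0.9907/0.0416667 → 23 → x; chars ix.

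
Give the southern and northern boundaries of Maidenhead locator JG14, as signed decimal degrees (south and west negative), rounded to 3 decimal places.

Field J=9, G=6: +9·20° lon, +6·10° lat → SW at lon 0°, lat -30°.
Square 1, 4: +1·2° lon, +4·1° lat → SW at lon 2°, lat -26°.
Cell spans 2° lon × 1° lat.
south -26.000, north -25.000.

-26.000, -25.000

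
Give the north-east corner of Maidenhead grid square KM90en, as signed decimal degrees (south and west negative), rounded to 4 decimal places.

30.5833, 38.4167

Field K=10, M=12: +10·20° lon, +12·10° lat → SW at lon 20°, lat 30°.
Square 9, 0: +9·2° lon, +0·1° lat → SW at lon 38°, lat 30°.
Subsquare e=4, n=13: +4·0.0833333° lon, +13·0.0416667° lat → SW at lon 38.3333°, lat 30.5417°.
Cell spans 0.0833333° lon × 0.0416667° lat. NE corner is SW corner plus one full cell.
latitude 30.5833, longitude 38.4167.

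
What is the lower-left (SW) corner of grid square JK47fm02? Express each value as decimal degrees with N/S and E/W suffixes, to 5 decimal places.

Field J=9, K=10: +9·20° lon, +10·10° lat → SW at lon 0°, lat 10°.
Square 4, 7: +4·2° lon, +7·1° lat → SW at lon 8°, lat 17°.
Subsquare f=5, m=12: +5·0.0833333° lon, +12·0.0416667° lat → SW at lon 8.41667°, lat 17.5°.
Extended square 0, 2: +0·0.00833333° lon, +2·0.00416667° lat → SW at lon 8.41667°, lat 17.5083°.
latitude 17.50833° N, longitude 8.41667° E.

17.50833° N, 8.41667° E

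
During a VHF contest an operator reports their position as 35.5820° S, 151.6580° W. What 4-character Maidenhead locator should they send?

BF44

Shift to the Maidenhead origin (180°W, 90°S): lon 28.34, lat 54.42.
Field (20°×10°, letters A–R): lon ⌊28.34/20⌋ = 1 → B; lat ⌊54.42/10⌋ = 5 → F.
Square (2°×1°, digits 0–9): lon ⌊8.34/2⌋ = 4; lat ⌊4.42/1⌋ = 4.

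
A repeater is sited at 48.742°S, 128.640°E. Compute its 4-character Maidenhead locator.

PE41

Shift to the Maidenhead origin (180°W, 90°S): lon 308.64, lat 41.26.
Field: lon ⌊308.64/20⌋ = 15 → P; lat ⌊41.26/10⌋ = 4 → E.
Square: lon ⌊8.64/2⌋ = 4; lat ⌊1.26/1⌋ = 1.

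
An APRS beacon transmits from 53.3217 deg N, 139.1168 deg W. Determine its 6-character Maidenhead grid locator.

Add 180° to longitude and 90° to latitude: 40.8832, 143.3217.
Field: 40.8832/20 → 2 → C, 143.3217/10 → 14 → O; chars CO.
Square: 0.8832/2 → 0, 3.3217/1 → 3; chars 03.
Subsquare: 0.8832/0.0833333 → 10 → k, 0.3217/0.0416667 → 7 → h; chars kh.

CO03kh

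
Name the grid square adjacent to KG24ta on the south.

Latitude subsquare a = 0; −1 → -1, wraps to 23 = x, carry into square.
Latitude square 4; −1 → 3.
The longitude characters are unchanged.

KG23tx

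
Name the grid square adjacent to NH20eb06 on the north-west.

Longitude extended square 0; −1 → -1, wraps to 9, carry into subsquare.
Longitude subsquare e = 4; −1 → 3 = d.
Latitude extended square 6; +1 → 7.

NH20db97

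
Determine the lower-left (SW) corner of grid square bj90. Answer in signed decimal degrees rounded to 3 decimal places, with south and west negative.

0.000, -142.000

Field B=1, J=9: +1·20° lon, +9·10° lat → SW at lon -160°, lat 0°.
Square 9, 0: +9·2° lon, +0·1° lat → SW at lon -142°, lat 0°.
latitude 0.000, longitude -142.000.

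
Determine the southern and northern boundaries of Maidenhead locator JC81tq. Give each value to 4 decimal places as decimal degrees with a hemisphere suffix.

68.3333° S, 68.2917° S

Field J=9, C=2: +9·20° lon, +2·10° lat → SW at lon 0°, lat -70°.
Square 8, 1: +8·2° lon, +1·1° lat → SW at lon 16°, lat -69°.
Subsquare t=19, q=16: +19·0.0833333° lon, +16·0.0416667° lat → SW at lon 17.5833°, lat -68.3333°.
Cell spans 0.0833333° lon × 0.0416667° lat.
south 68.3333° S, north 68.2917° S.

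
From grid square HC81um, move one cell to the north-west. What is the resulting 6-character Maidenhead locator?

HC81tn

Longitude subsquare u = 20; −1 → 19 = t.
Latitude subsquare m = 12; +1 → 13 = n.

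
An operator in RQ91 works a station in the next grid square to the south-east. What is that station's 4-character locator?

Longitude square 9; +1 → 10, wraps to 0, carry into field.
Longitude field R = 17; +1 → 18, wraps to 0 = A, wrapping around the antimeridian.
Latitude square 1; −1 → 0.

AQ00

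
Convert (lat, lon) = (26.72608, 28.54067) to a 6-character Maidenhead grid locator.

KL46gr

Add 180° to longitude and 90° to latitude: 208.5407, 116.7261.
Field (20°×10°, letters A–R): 208.5407/20 → 10 → K, 116.7261/10 → 11 → L; chars KL.
Square (2°×1°, digits 0–9): 8.5407/2 → 4, 6.7261/1 → 6; chars 46.
Subsquare (5′×2.5′, letters a–x): 0.5407/0.0833333 → 6 → g, 0.7261/0.0416667 → 17 → r; chars gr.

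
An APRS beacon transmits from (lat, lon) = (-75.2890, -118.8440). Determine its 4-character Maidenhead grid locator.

Add 180° to longitude and 90° to latitude: 61.16, 14.71.
Field: 61.16/20 → 3 → D, 14.71/10 → 1 → B; chars DB.
Square: 1.16/2 → 0, 4.71/1 → 4; chars 04.

DB04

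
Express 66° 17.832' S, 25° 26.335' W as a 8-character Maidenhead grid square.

HC73gq78

Shift to the Maidenhead origin (180°W, 90°S): lon 154.56108, lat 23.70280.
Field (20°×10°, letters A–R): 154.56108/20 → 7 → H, 23.70280/10 → 2 → C; chars HC.
Square (2°×1°, digits 0–9): 14.56108/2 → 7, 3.70280/1 → 3; chars 73.
Subsquare (5′×2.5′, letters a–x): 0.56108/0.0833333 → 6 → g, 0.70280/0.0416667 → 16 → q; chars gq.
Extended square (30″×15″, digits 0–9): 0.06108/0.00833333 → 7, 0.03613/0.00416667 → 8; chars 78.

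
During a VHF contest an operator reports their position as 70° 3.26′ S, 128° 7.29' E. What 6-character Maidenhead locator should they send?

PB49bw

Add 180° to longitude and 90° to latitude: 308.1215, 19.9457.
Field: 308.1215/20 → 15 → P, 19.9457/10 → 1 → B; chars PB.
Square: 8.1215/2 → 4, 9.9457/1 → 9; chars 49.
Subsquare: 0.1215/0.0833333 → 1 → b, 0.9457/0.0416667 → 22 → w; chars bw.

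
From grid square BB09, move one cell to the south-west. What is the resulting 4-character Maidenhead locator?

AB98

Longitude square 0; −1 → -1, wraps to 9, carry into field.
Longitude field B = 1; −1 → 0 = A.
Latitude square 9; −1 → 8.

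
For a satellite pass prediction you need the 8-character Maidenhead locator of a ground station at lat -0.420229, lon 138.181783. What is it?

Shift to the Maidenhead origin (180°W, 90°S): lon 318.18178, lat 89.57977.
Field (20°×10°, letters A–R): 318.18178/20 → 15 → P, 89.57977/10 → 8 → I; chars PI.
Square (2°×1°, digits 0–9): 18.18178/2 → 9, 9.57977/1 → 9; chars 99.
Subsquare (5′×2.5′, letters a–x): 0.18178/0.0833333 → 2 → c, 0.57977/0.0416667 → 13 → n; chars cn.
Extended square (30″×15″, digits 0–9): 0.01512/0.00833333 → 1, 0.03810/0.00416667 → 9; chars 19.

PI99cn19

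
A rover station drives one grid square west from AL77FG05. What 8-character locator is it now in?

AL77eg95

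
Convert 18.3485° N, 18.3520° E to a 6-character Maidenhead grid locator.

JK98ei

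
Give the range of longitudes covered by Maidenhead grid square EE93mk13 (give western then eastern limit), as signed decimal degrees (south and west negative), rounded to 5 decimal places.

-80.99167, -80.98333

Field E=4, E=4: +4·20° lon, +4·10° lat → SW at lon -100°, lat -50°.
Square 9, 3: +9·2° lon, +3·1° lat → SW at lon -82°, lat -47°.
Subsquare m=12, k=10: +12·0.0833333° lon, +10·0.0416667° lat → SW at lon -81°, lat -46.5833°.
Extended square 1, 3: +1·0.00833333° lon, +3·0.00416667° lat → SW at lon -80.9917°, lat -46.5708°.
Cell spans 0.00833333° lon × 0.00416667° lat.
west -80.99167, east -80.98333.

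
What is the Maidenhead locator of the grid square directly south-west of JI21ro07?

JI21qo96

Longitude extended square 0; −1 → -1, wraps to 9, carry into subsquare.
Longitude subsquare r = 17; −1 → 16 = q.
Latitude extended square 7; −1 → 6.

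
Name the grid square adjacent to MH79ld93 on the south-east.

MH79md02

Longitude extended square 9; +1 → 10, wraps to 0, carry into subsquare.
Longitude subsquare l = 11; +1 → 12 = m.
Latitude extended square 3; −1 → 2.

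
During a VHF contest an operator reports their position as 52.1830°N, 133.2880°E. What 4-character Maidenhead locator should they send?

PO62

Offset from 180°W / 90°S: lon 313.29°, lat 142.18°.
Field (20°×10°, letters A–R): lon ⌊313.29/20⌋ = 15 → P; lat ⌊142.18/10⌋ = 14 → O.
Square (2°×1°, digits 0–9): lon ⌊13.29/2⌋ = 6; lat ⌊2.18/1⌋ = 2.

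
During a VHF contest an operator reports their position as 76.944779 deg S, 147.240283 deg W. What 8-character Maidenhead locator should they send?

BB63jb13

Offset from 180°W / 90°S: lon 32.75972°, lat 13.05522°.
Field (20°×10°, letters A–R): 32.75972/20 → 1 → B, 13.05522/10 → 1 → B; chars BB.
Square (2°×1°, digits 0–9): 12.75972/2 → 6, 3.05522/1 → 3; chars 63.
Subsquare (5′×2.5′, letters a–x): 0.75972/0.0833333 → 9 → j, 0.05522/0.0416667 → 1 → b; chars jb.
Extended square (30″×15″, digits 0–9): 0.00972/0.00833333 → 1, 0.01355/0.00416667 → 3; chars 13.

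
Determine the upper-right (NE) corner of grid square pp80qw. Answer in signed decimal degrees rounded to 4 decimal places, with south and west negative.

60.9583, 137.4167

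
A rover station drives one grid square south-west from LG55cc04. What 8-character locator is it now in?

LG55bc93

Longitude extended square 0; −1 → -1, wraps to 9, carry into subsquare.
Longitude subsquare c = 2; −1 → 1 = b.
Latitude extended square 4; −1 → 3.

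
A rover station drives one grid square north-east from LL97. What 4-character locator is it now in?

ML08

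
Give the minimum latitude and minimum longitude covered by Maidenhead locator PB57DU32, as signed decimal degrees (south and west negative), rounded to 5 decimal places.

-72.15833, 130.27500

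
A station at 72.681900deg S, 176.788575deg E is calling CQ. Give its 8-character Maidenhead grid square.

Add 180° to longitude and 90° to latitude: 356.78858, 17.31810.
Field: lon ⌊356.78858/20⌋ = 17 → R; lat ⌊17.31810/10⌋ = 1 → B.
Square: lon ⌊16.78858/2⌋ = 8; lat ⌊7.31810/1⌋ = 7.
Subsquare: lon ⌊0.78858/0.0833333⌋ = 9 → j; lat ⌊0.31810/0.0416667⌋ = 7 → h.
Extended square: lon ⌊0.03858/0.00833333⌋ = 4; lat ⌊0.02643/0.00416667⌋ = 6.

RB87jh46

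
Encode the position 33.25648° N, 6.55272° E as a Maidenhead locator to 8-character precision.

JM33gg61

Shift to the Maidenhead origin (180°W, 90°S): lon 186.55272, lat 123.25648.
Field: 186.55272/20 → 9 → J, 123.25648/10 → 12 → M; chars JM.
Square: 6.55272/2 → 3, 3.25648/1 → 3; chars 33.
Subsquare: 0.55272/0.0833333 → 6 → g, 0.25648/0.0416667 → 6 → g; chars gg.
Extended square: 0.05272/0.00833333 → 6, 0.00648/0.00416667 → 1; chars 61.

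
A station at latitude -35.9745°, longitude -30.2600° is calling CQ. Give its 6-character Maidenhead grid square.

Offset from 180°W / 90°S: lon 149.7400°, lat 54.0255°.
Field (20°×10°, letters A–R): lon ⌊149.7400/20⌋ = 7 → H; lat ⌊54.0255/10⌋ = 5 → F.
Square (2°×1°, digits 0–9): lon ⌊9.7400/2⌋ = 4; lat ⌊4.0255/1⌋ = 4.
Subsquare (5′×2.5′, letters a–x): lon ⌊1.7400/0.0833333⌋ = 20 → u; lat ⌊0.0255/0.0416667⌋ = 0 → a.

HF44ua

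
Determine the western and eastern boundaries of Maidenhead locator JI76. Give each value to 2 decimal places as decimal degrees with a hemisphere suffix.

14.00° E, 16.00° E

Field J=9, I=8: +9·20° lon, +8·10° lat → SW at lon 0°, lat -10°.
Square 7, 6: +7·2° lon, +6·1° lat → SW at lon 14°, lat -4°.
Cell spans 2° lon × 1° lat.
west 14.00° E, east 16.00° E.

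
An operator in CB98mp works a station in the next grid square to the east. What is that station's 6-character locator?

CB98np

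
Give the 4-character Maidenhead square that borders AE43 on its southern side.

Latitude square 3; −1 → 2.
The longitude characters are unchanged.

AE42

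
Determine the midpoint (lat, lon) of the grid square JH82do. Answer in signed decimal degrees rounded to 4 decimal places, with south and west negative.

Field J=9, H=7: +9·20° lon, +7·10° lat → SW at lon 0°, lat -20°.
Square 8, 2: +8·2° lon, +2·1° lat → SW at lon 16°, lat -18°.
Subsquare d=3, o=14: +3·0.0833333° lon, +14·0.0416667° lat → SW at lon 16.25°, lat -17.4167°.
Cell spans 0.0833333° lon × 0.0416667° lat. Centre is SW corner plus half of each.
latitude -17.3958, longitude 16.2917.

-17.3958, 16.2917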